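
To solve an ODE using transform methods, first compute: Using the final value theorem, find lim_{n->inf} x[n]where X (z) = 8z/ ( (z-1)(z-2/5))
Final value theorem: lim x[n]=lim_{z->1} (z-1)*X(z)
(z-1)*X(z)=8z/(z-2/5)
As z->1: 8/(1 - 2/5)=8/(3/5)=40/3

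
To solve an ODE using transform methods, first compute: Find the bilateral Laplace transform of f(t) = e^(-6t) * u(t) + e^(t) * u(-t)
For e^(-6t)*u(t): L = 1/(s+6), Re(s) > -6
For e^(t)*u(-t): L = -1/(s-1), Re(s) < 1
Combined: F(s) = 1/(s+6)-1/(s-1), -6 < Re(s) < 1

Answer: 1/(s+6)-1/(s-1), ROC: -6 < Re(s) < 1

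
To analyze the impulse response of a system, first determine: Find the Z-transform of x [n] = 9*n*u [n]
Z{n * u[n]}=z/(z-1)^2
By linearity: Z{9 * n * u[n]}=9z/(z-1)^2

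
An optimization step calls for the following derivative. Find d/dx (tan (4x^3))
Chain rule: d/dx[tan(u)] = sec²(u)·u' where u = 4x^3
u' = 12x^2

Answer: 12x^2·sec²(4x^3)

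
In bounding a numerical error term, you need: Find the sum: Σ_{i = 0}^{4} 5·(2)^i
Geometric series: S=a(1 - r^n)/(1 - r)
a=5, r=2, n=5
S=5(1-32)/-1=155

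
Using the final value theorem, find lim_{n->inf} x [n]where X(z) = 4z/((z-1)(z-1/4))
Final value theorem: lim x[n] = lim_{z->1} (z-1)*X(z)
(z-1)*X(z) = 4z/(z-1/4)
As z->1: 4/(1-1/4) = 4/(3/4) = 16/3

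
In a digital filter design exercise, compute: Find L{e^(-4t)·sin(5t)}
First shifting: L{e^(at)f(t)}=F(s-a)
L{sin(5t)}=5/(s²+25)
Shift: 5/((s+4)²+25)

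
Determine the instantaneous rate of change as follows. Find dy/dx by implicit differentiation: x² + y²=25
Differentiate both sides: 2x+2y·(dy/dx) = 0
Solve: dy/dx = -2x/(2y) = -x/y

Answer: dy/dx = -x/y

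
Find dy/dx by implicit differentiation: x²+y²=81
Differentiate both sides: 2x + 2y·(dy/dx) = 0
Solve: dy/dx = -2x/(2y) = -x/y

Answer: dy/dx = -x/y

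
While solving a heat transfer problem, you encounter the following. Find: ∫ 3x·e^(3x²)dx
Let u = 3x², du = 6x dx
∫ (1/2)e^u du = e^u/2+C

Answer: e^(3x²)/2+C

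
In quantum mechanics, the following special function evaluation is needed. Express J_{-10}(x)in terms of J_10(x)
For integer n: J_{-n}(x)=(-1)^n J_n(x)
With n=10: J_{-10}(x)=(-1)^10 J_10(x)=J_10(x)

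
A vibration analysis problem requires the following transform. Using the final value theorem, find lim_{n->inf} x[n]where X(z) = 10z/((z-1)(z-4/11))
Final value theorem: lim x[n]=lim_{z->1} (z-1) * X(z)
(z-1) * X(z)=10z/(z-4/11)
As z->1: 10/(1 - 4/11)=10/(7/11)=110/7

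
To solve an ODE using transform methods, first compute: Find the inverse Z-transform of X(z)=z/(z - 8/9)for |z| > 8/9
Standard pair: z/(z-a) <-> a^n*u[n] for causal signals
With a=8/9: x[n]=(8/9)^n*u[n]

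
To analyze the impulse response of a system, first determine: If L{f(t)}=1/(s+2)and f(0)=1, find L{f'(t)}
L{f'(t)} = s·F(s) - f(0) = s/(s + 2) - 1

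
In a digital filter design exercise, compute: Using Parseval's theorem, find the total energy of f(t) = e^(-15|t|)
Parseval's theorem: E = integral |f(t)|^2 dt = (1/2pi) integral |F(omega)|^2 domega
E = integral_{-inf}^{inf} e^(-30|t|) dt = 2 * integral_0^inf e^(-30t) dt = 2/(2 * 15) = 1/15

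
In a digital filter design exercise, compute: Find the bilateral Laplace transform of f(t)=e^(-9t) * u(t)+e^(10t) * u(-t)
For e^(-9t)*u(t): L = 1/(s + 9), Re(s) > -9
For e^(10t)*u(-t): L = -1/(s-10), Re(s) < 10
Combined: F(s) = 1/(s + 9) - 1/(s-10), -9 < Re(s) < 10

Answer: 1/(s + 9) - 1/(s-10), ROC: -9 < Re(s) < 10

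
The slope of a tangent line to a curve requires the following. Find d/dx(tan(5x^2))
Chain rule: d/dx[tan(u)]=sec²(u)·u' where u=5x^2
u'=10x

Answer: 10x·sec²(5x^2)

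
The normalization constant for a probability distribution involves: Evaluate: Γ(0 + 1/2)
Γ(1/2) = √π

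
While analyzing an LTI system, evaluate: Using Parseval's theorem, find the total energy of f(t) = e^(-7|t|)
Parseval's theorem: E=integral |f(t)|^2 dt=(1/2pi) integral |F(omega)|^2 domega
E=integral_{-inf}^{inf} e^(-14|t|) dt=2*integral_0^inf e^(-14t) dt=2/(2*7)=1/7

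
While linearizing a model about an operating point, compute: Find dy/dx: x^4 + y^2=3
Differentiate: 4x^3 + 2y·(dy/dx) = 0
dy/dx = -4x^3/(2y)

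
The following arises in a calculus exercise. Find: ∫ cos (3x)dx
Using substitution u = 3x: ∫ cos(u) du/3 = sin(u)/3 + C

Answer: (1/3)sin(3x) + C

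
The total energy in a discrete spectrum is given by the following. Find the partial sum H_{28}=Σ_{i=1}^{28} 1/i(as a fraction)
H_28=1+1/2+1/3+...+1/28
=315404588903/80313433200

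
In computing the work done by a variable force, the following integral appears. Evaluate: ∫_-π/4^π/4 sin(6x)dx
Antiderivative: -cos(6x)/6
Evaluate at bounds: [-cos(6·π/4)/6] - [-cos(6·-π/4)/6]
=(-(0) + (0))/6=0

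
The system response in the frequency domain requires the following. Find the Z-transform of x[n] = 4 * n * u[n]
Z{n*u[n]}=z/(z-1)^2
By linearity: Z{4*n*u[n]}=4z/(z-1)^2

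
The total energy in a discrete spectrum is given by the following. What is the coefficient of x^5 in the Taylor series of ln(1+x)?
ln(1+x) = Σ (-1)^(n+1) x^n/n
Coefficient of x^5 = (-1)^6/5 = 1/5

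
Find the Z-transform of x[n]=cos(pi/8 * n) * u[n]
Z{cos(w0 * n) * u[n]}=z(z - cos(w0))/(z^2-2z * cos(w0)+1)
With w0=pi/8: X(z)=z(z - cos(pi/8))/(z^2-2z * cos(pi/8)+1)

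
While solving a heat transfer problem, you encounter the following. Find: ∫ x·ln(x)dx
By parts: u = ln(x), dv = x dx
du = 1/x dx, v = x^2/2
= x^2·ln(x)/2 - ∫ x/2 dx
= x^2·ln(x)/2 - x^2/4+C

Answer: x^2(ln(x)/2-1/4)+C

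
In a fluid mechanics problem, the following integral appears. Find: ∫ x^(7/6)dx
Power rule: ∫ x^(7/6) dx=x^(13/6)/(13/6) + C

Answer: (6/13)·x^(13/6) + C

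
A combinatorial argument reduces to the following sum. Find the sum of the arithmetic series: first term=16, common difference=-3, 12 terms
Last term: a_n=16+(12-1)·-3=-17
Sum=n(a_1+a_n)/2=12(16+(-17))/2=-6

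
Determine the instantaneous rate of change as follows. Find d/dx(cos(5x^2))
Chain rule: d/dx[cos(u)]=-sin(u)·u' where u=5x^2
u'=10x

Answer: -10x·sin(5x^2)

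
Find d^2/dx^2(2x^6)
Apply power rule 2 times:
d^1: 12x^5
d^2: 60x^4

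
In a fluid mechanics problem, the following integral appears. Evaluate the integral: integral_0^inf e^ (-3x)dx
integral_0^inf e^(-3x) dx = [-1/3*e^(-3x)]_0^inf
= 0 - (-1/3) = 1/3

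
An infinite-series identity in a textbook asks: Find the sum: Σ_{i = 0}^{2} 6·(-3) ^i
Geometric series: S=a(1 - r^n)/(1 - r)
a=6, r=-3, n=3
S=6(1+27)/4=42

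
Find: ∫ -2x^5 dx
Using power rule: ∫ -2x^5 dx=-2/6 x^6+C=(-1/3)x^6+C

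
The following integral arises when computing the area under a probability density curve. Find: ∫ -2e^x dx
Since d/dx[e^x]=+ e^x, we get -2e^x + C

Answer: -2e^x + C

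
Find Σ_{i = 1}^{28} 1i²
=1·n(n + 1)(2n + 1)/6=1·28·29·57/6=7714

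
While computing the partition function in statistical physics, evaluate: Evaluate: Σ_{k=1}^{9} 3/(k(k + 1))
Partial fractions: 3/(k(k+1))=3/k - 3/(k+1)
Telescoping sum: 3(1-1/10)=3·9/10

Answer: 27/10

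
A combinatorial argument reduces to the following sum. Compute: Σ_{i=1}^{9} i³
Using formula: Σ i^3=[n(n+1)/2]²=[9·10/2]²=2025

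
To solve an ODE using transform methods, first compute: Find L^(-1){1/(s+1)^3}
L^(-1){1/(s-a)^n} = t^(n-1)·e^(at)/(n-1)!
Here a = -1, n = 3: t^2·e^(-t)/2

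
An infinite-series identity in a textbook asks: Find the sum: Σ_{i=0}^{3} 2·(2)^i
Geometric series: S = a(1 - r^n)/(1 - r)
a = 2, r = 2, n = 4
S = 2(1 - 16)/-1 = 30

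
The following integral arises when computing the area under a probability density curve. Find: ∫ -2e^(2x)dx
Since d/dx[e^(2x)]=2e^(2x), we get -1 e^(2x)+C

Answer: -e^(2x)+C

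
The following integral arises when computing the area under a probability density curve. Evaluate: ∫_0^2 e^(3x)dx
Antiderivative: (1/3)e^(3x)
Evaluate: (1/3)(e^6-1)

Answer: (e^6-1)/3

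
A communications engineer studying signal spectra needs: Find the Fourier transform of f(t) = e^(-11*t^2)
The Fourier transform of a Gaussian e^(-a*t^2) is sqrt(pi/a)*e^(-omega^2/(4a)).
With a = 11: F(omega) = sqrt(pi/11)*e^(-omega^2/44)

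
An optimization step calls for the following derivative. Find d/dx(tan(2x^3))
Chain rule: d/dx[tan(u)]=sec²(u)·u' where u=2x^3
u'=6x^2

Answer: 6x^2·sec²(2x^3)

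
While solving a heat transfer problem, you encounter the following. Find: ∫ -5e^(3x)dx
Since d/dx[e^(3x)] = 3e^(3x), we get -5/3 e^(3x) + C

Answer: (-5/3)e^(3x) + C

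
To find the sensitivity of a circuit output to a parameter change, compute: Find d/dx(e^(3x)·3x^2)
Product rule: (fg)' = f'g + fg'
f = e^(3x), f' = 3·e^(3x)
g = 3x^2, g' = 6x

Answer: 9·e^(3x)·x^2 + 6·e^(3x)·x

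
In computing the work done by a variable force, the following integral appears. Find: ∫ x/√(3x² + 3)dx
Let u=3x²+3, du=6x dx
∫ (1/6)·u^(-1/2) du=√u/3+C

Answer: √(3x²+3)/3+C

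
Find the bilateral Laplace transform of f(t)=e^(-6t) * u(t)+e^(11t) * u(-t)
For e^(-6t) * u(t): L=1/(s+6), Re(s) > -6
For e^(11t) * u(-t): L=-1/(s-11), Re(s) < 11
Combined: F(s)=1/(s+6)-1/(s-11), -6 < Re(s) < 11

Answer: 1/(s+6)-1/(s-11), ROC: -6 < Re(s) < 11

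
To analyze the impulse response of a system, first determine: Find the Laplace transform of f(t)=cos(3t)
L{cos(wt)} = s/(s² + w²)
L{cos(3t)} = s/(s² + 9)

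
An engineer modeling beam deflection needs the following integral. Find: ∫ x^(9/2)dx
Power rule: ∫ x^(9/2) dx = x^(11/2)/(11/2) + C

Answer: (2/11)·x^(11/2) + C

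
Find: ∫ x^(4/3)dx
Power rule: ∫ x^(4/3) dx=x^(7/3)/(7/3)+C

Answer: (3/7)·x^(7/3)+C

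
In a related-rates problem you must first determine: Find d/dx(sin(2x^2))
Chain rule: d/dx[sin(u)]=cos(u)·u' where u=2x^2
u'=4x

Answer: 4x·cos(2x^2)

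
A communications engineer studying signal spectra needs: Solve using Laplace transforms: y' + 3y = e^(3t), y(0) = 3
Take L: sY - 3+3Y=1/(s-3)
Y(s+3)=1/(s-3)+3
Y=1/((s-3)(s+3))+3/(s+3)
Partial fractions: 1/((s-3)(s+3))=(1/6)/(s-3) - (1/6)/(s+3)
So Y=(1/6)/(s-3)+(17/6)/(s+3)
Inverse Laplace transform (L^(-1){1/(s-3)}=e^(3t), L^(-1){1/(s+3)}=e^(-3t)):

Answer: y(t)=(1/6)·e^(3t)+(17/6)·e^(-3t)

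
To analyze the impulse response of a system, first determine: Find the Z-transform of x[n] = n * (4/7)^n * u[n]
Using the property Z{n * a^n * u[n]}=az/(z-a)^2
With a=4/7: X(z)=(4/7)z/(z - 4/7)^2, |z| > 4/7

Answer: (4/7)z/(z - 4/7)^2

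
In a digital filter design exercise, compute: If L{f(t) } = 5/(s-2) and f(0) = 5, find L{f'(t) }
L{f'(t)} = s·F(s) - f(0) = 5s/(s-2)-5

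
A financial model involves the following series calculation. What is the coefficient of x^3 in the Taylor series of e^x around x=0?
Taylor series of e^x = Σ x^n/n!
Coefficient of x^3 = 1/3! = 1/6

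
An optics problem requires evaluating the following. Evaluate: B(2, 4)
B(x,y) = Γ(x)Γ(y)/Γ(x + y) = (x-1)!(y-1)!/(x + y-1)!
B(2,4) = 1!·3!/5! = 1/20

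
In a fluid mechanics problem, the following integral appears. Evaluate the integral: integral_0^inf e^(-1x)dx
integral_0^inf e^(-1x) dx = [-1/1*e^(-1x)]_0^inf
= 0 - (-1/1) = 1/1

Answer: 1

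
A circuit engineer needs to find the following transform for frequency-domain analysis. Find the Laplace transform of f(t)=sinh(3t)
L{sinh(at)} = a/(s²-a²)
L{sinh(3t)} = 3/(s²-9)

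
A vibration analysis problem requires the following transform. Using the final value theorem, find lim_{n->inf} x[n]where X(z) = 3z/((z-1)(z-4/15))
Final value theorem: lim x[n]=lim_{z->1} (z-1) * X(z)
(z-1) * X(z)=3z/(z-4/15)
As z->1: 3/(1-4/15)=3/(11/15)=45/11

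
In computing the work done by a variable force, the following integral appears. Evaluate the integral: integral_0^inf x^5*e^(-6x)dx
This is a Gamma integral. Substitute u=6x (du=6 dx):
integral_0^inf x^5 * e^(-6x) dx=(1/6^6) integral_0^inf u^5 * e^(-u) du
=Gamma(6)/6^6=5!/6^6=120/46656

Answer: 5/1944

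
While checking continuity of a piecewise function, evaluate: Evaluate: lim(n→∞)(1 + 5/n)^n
This is the definition of e^5: lim(1 + 5/n)^n=e^5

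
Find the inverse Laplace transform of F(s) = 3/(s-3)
L^(-1){3/(s-a)} = c·e^(at)
Here a = 3, c = 3

Answer: 3e^(3t)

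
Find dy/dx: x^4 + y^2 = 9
Differentiate: 4x^3+2y·(dy/dx) = 0
dy/dx = -4x^3/(2y)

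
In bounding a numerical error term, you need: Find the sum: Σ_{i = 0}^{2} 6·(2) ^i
Geometric series: S = a(1 - r^n)/(1 - r)
a = 6, r = 2, n = 3
S = 6(1 - 8)/-1 = 42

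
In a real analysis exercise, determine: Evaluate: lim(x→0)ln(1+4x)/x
L'Hôpital (0/0): lim 4/(1 + 4x) / 1 = 4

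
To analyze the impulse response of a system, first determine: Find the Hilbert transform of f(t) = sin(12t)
The Hilbert transform shifts each frequency component by -pi/2.
H{sin(wt)}=-cos(wt)
With w=12: H{sin(12t)}=-cos(12t)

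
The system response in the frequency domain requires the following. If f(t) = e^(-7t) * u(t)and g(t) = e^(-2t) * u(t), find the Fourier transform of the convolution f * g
By the convolution theorem: F{f*g} = F(omega)*G(omega)
F(omega) = 1/(7+j*omega), G(omega) = 1/(2+j*omega)
F{f*g} = 1/((7+j*omega)(2+j*omega))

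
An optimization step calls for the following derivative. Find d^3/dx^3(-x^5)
Apply power rule 3 times:
d^1: -5x^4
d^2: -20x^3
d^3: -60x^2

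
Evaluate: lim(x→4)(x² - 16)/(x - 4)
Factor: (x² - 16)=(x-4)(x + 4)
Cancel (x-4): lim(x→4) (x + 4)=8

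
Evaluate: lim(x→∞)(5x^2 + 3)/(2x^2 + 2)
Divide numerator and denominator by x^2:
lim (5+3/x^2)/(2+2/x^2)=5/2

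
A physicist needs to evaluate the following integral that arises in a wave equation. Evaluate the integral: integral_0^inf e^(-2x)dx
integral_0^inf e^(-2x) dx = [-1/2 * e^(-2x)]_0^inf
= 0 - (-1/2) = 1/2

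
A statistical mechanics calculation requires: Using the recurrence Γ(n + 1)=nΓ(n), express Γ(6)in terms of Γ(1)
Γ(6) = 5Γ(5) = 5·4Γ(4) = ... = 5!·Γ(1) = 120·Γ(1)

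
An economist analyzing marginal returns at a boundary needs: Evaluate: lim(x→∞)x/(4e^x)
Apply L'Hôpital 1 times (∞/∞ each time):
Eventually get 1!/(4e^x) → 0

Answer: 0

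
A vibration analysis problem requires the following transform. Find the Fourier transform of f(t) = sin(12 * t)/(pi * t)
sin(W*t)/(pi*t) = (W/pi)*sinc(W*t/pi) is the impulse response of the ideal low-pass filter with cutoff W (here W = 12).
Its Fourier transform is a rectangular function:
F(omega) = 1 for |omega| < 12, 0 otherwise

Answer: rect(omega/24) [i.e., 1 for |omega| < 12, 0 otherwise]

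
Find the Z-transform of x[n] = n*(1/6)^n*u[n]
Using the property Z{n * a^n * u[n]}=az/(z-a)^2
With a=1/6: X(z)=(1/6)z/(z - 1/6)^2, |z| > 1/6

Answer: (1/6)z/(z - 1/6)^2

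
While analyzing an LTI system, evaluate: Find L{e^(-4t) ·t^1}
First shifting: L{e^(at)f(t)} = F(s-a)
L{t^1} = 1/s^2
Shift s → s + 4: 1/(s + 4)^2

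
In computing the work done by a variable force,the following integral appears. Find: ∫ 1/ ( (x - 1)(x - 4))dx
Partial fractions: 1/((x-1)(x-4))=A/(x-1)+B/(x-4)
A=-1/3, B=1/3
∫ [-1/3· 1/(x-1)+1/3· 1/(x-4)] dx
=(1/3)[ln|x-4| - ln|x-1|]+C

Answer: (1/3)·ln|(x-4)/(x-1)|+C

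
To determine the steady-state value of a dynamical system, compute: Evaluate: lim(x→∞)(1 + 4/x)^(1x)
Rewrite as [(1+4/x)^x]^1.
lim(1+4/x)^x = e^4, so limit = (e^4)^1 = e^4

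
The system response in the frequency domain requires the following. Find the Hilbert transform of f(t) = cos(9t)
The Hilbert transform shifts each frequency component by -pi/2.
H{cos(wt)}=sin(wt)
With w=9: H{cos(9t)}=sin(9t)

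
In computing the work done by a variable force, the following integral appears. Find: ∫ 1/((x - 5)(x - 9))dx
Partial fractions: 1/((x-5)(x-9)) = A/(x-5)+B/(x-9)
A = -1/4, B = 1/4
∫ [-1/4· 1/(x-5)+1/4· 1/(x-9)] dx
= (1/4)[ln|x-9| - ln|x-5|]+C

Answer: (1/4)·ln|(x-9)/(x-5)|+C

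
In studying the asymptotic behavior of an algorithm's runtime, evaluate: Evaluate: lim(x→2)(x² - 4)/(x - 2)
Factor: (x² - 4) = (x-2)(x + 2)
Cancel (x-2): lim(x→2) (x + 2) = 4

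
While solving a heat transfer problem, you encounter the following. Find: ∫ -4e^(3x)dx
Since d/dx[e^(3x)]=3e^(3x), we get -4/3 e^(3x)+C

Answer: (-4/3)e^(3x)+C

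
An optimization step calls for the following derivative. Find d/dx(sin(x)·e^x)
Product rule: (fg)' = f'g+fg'
f = sin(x), f' = cos(x)
g = e^x, g' = e^x

Answer: cos(x)·e^x+sin(x)·e^x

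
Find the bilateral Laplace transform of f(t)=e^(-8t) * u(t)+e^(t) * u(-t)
For e^(-8t) * u(t): L=1/(s + 8), Re(s) > -8
For e^(t) * u(-t): L=-1/(s-1), Re(s) < 1
Combined: F(s)=1/(s + 8) - 1/(s-1), -8 < Re(s) < 1

Answer: 1/(s + 8) - 1/(s-1), ROC: -8 < Re(s) < 1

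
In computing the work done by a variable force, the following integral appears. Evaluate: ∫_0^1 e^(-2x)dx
Antiderivative: (1/(-2))e^(-2x)
Evaluate: (1/(-2))(e^-2 - 1)

Answer: (e^-2 - 1)/(-2)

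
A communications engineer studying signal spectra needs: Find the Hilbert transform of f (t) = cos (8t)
The Hilbert transform shifts each frequency component by -pi/2.
H{cos(wt)}=sin(wt)
With w=8: H{cos(8t)}=sin(8t)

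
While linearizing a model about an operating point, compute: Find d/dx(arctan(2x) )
d/dx[arctan(u)] = u'/(1+u²), u = 2x, u' = 2

Answer: 2/(1+4x²)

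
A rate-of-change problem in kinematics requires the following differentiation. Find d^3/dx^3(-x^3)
Apply power rule 3 times:
d^1: -3x^2
d^2: -6x
d^3: -6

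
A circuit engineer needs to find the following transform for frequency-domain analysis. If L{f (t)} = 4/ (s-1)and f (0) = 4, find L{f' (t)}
L{f'(t)} = s·F(s) - f(0) = 4s/(s-1) - 4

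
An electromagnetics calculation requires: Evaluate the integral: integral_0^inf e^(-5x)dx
integral_0^inf e^(-5x) dx = [-1/5*e^(-5x)]_0^inf
= 0 - (-1/5) = 1/5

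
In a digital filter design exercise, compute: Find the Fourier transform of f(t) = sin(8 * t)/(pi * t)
sin(W * t)/(pi * t) = (W/pi) * sinc(W * t/pi) is the impulse response of the ideal low-pass filter with cutoff W (here W = 8).
Its Fourier transform is a rectangular function:
F(omega) = 1 for |omega| < 8, 0 otherwise

Answer: rect(omega/16) [i.e., 1 for |omega| < 8, 0 otherwise]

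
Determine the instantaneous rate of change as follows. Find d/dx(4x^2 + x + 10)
Power rule: d/dx(ax^n) = n·a·x^(n-1)
Term by term: 8·x + 1

Answer: 8x + 1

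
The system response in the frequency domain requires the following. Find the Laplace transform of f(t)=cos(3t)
L{cos(wt)}=s/(s²+w²)
L{cos(3t)}=s/(s²+9)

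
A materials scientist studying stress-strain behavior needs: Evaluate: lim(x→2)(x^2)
Polynomial is continuous, so substitute x = 2:
1·2^2 = 4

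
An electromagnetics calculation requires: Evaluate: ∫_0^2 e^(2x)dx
Antiderivative: (1/2)e^(2x)
Evaluate: (1/2)(e^4-1)

Answer: (e^4-1)/2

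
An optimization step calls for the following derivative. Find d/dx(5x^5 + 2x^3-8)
Power rule: d/dx(ax^n) = n·a·x^(n-1)
Term by term: 25·x^4 + 6·x^2

Answer: 25x^4 + 6x^2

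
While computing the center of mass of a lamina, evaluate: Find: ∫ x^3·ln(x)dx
By parts: u = ln(x), dv = x^3 dx
du = 1/x dx, v = x^4/4
= x^4·ln(x)/4 - ∫ x^3/4 dx
= x^4·ln(x)/4 - x^4/16+C

Answer: x^4(ln(x)/4-1/16)+C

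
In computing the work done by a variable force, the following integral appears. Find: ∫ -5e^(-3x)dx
Since d/dx[e^(-3x)]=-3e^(-3x), we get 5/3 e^(-3x) + C

Answer: (5/3)e^(-3x) + C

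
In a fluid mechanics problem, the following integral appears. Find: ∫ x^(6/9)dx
Power rule: ∫ x^(2/3) dx=x^(5/3)/(5/3) + C

Answer: (3/5)·x^(5/3) + C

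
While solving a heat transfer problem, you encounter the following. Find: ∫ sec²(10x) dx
Since d/dx[tan(10x)]=10sec²(10x), integral=tan(10x)/10+C

Answer: (1/10)tan(10x)+C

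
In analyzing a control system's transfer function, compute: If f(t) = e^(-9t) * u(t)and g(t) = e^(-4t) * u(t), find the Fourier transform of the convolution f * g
By the convolution theorem: F{f*g} = F(omega)*G(omega)
F(omega) = 1/(9+j*omega), G(omega) = 1/(4+j*omega)
F{f*g} = 1/((9+j*omega)(4+j*omega))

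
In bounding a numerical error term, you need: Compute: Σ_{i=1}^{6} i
Using formula: Σ i^1 = n(n+1)/2 = 6·7/2 = 21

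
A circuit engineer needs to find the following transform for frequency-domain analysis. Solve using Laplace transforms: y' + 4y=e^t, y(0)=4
Take L: sY - 4+4Y = 1/(s-1)
Y(s+4) = 1/(s-1)+4
Y = 1/((s-1)(s+4))+4/(s+4)
Partial fractions: 1/((s-1)(s+4)) = (1/5)/(s-1) - (1/5)/(s+4)
So Y = (1/5)/(s-1)+(19/5)/(s+4)
Inverse Laplace transform (L^(-1){1/(s-1)} = e^t, L^(-1){1/(s+4)} = e^(-4t)):

Answer: y(t) = (1/5)·e^t+(19/5)·e^(-4t)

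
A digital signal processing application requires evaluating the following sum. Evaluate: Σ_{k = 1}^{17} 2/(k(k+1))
Partial fractions: 2/(k(k+1))=2/k - 2/(k+1)
Telescoping sum: 2(1-1/18)=2·17/18

Answer: 17/9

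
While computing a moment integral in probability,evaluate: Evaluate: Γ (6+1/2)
Γ(n+1/2)=(2n)!√π/(4^n·n!)
=479001600√π/(4096·720)=(10395/64)·√π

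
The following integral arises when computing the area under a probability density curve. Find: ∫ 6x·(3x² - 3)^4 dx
Let u=3x² - 3, du=6x dx
∫ u^4 du=u^5/5 + C

Answer: (3x² - 3)^5/5 + C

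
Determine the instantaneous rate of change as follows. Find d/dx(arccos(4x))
d/dx[arccos(u)]=-u'/√(1-u²), u=4x, u'=4

Answer: -4/√(1 - 16x²)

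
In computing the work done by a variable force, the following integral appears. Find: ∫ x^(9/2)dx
Power rule: ∫ x^(9/2) dx=x^(11/2)/(11/2) + C

Answer: (2/11)·x^(11/2) + C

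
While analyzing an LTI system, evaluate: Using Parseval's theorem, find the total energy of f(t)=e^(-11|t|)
Parseval's theorem: E = integral |f(t)|^2 dt = (1/2pi) integral |F(omega)|^2 domega
E = integral_{-inf}^{inf} e^(-22|t|) dt = 2*integral_0^inf e^(-22t) dt = 2/(2*11) = 1/11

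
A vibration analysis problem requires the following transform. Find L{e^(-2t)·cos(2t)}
First shifting: L{e^(at)f(t)}=F(s-a)
L{cos(2t)}=s/(s²+4)
Shift: (s+2)/((s+2)²+4)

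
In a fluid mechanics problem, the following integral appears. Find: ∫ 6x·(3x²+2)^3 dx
Let u = 3x² + 2, du = 6x dx
∫ u^3 du = u^4/4 + C

Answer: (3x² + 2)^4/4 + C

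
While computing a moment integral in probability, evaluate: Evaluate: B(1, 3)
B(x,y) = Γ(x)Γ(y)/Γ(x + y) = (x-1)!(y-1)!/(x + y-1)!
B(1,3) = 0!·2!/3! = 1/3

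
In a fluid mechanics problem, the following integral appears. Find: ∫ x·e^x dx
Integration by parts: u = x, dv = e^x dx
du = dx, v = e^x
= x·e^x - ∫ e^x dx
= x·e^x - e^x + C

Answer: e^x(x - 1) + C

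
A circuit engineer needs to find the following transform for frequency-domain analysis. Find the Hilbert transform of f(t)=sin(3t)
The Hilbert transform shifts each frequency component by -pi/2.
H{sin(wt)} = -cos(wt)
With w = 3: H{sin(3t)} = -cos(3t)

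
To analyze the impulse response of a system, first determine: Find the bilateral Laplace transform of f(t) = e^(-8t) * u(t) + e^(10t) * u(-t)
For e^(-8t) * u(t): L=1/(s + 8), Re(s) > -8
For e^(10t) * u(-t): L=-1/(s-10), Re(s) < 10
Combined: F(s)=1/(s + 8) - 1/(s-10), -8 < Re(s) < 10

Answer: 1/(s + 8) - 1/(s-10), ROC: -8 < Re(s) < 10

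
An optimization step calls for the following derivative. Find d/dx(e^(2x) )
Chain rule: d/dx[e^u]=e^u · u' where u=2x
u'=2

Answer: 2·e^(2x)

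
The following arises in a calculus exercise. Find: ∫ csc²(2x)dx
Since d/dx[-cot(2x)] = 2csc²(2x), integral = -cot(2x)/2+C

Answer: (-1/2)cot(2x)+C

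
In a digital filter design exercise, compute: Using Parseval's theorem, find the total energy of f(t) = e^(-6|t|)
Parseval's theorem: E=integral |f(t)|^2 dt=(1/2pi) integral |F(omega)|^2 domega
E=integral_{-inf}^{inf} e^(-12|t|) dt=2 * integral_0^inf e^(-12t) dt=2/(2 * 6)=1/6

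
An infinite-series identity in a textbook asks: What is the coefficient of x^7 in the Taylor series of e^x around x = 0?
Taylor series of e^x = Σ x^n/n!
Coefficient of x^7 = 1/7! = 1/5040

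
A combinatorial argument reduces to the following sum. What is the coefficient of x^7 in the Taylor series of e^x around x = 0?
Taylor series of e^x = Σ x^n/n!
Coefficient of x^7 = 1/7! = 1/5040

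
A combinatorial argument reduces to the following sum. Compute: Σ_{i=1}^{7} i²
Using formula: Σ i^2 = n(n+1)(2n+1)/6 = 7·8·15/6 = 140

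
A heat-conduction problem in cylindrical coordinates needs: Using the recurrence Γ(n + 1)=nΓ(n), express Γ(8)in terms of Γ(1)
Γ(8) = 7Γ(7) = 7·6Γ(6) = ... = 7!·Γ(1) = 5040·Γ(1)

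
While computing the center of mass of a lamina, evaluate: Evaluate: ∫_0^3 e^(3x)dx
Antiderivative: (1/3)e^(3x)
Evaluate: (1/3)(e^9-1)

Answer: (e^9-1)/3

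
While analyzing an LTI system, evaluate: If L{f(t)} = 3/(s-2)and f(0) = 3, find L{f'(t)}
L{f'(t)}=s·F(s) - f(0)=3s/(s-2) - 3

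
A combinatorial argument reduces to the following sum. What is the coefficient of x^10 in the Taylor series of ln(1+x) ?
ln(1+x)=Σ (-1)^(n+1) x^n/n
Coefficient of x^10=(-1)^11/10=-1/10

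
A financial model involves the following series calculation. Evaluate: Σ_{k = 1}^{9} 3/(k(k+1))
Partial fractions: 3/(k(k + 1))=3/k - 3/(k + 1)
Telescoping sum: 3(1 - 1/10)=3·9/10

Answer: 27/10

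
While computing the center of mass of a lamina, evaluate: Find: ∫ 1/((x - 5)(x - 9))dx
Partial fractions: 1/((x-5)(x-9))=A/(x-5)+B/(x-9)
A=-1/4, B=1/4
∫ [-1/4· 1/(x-5)+1/4· 1/(x-9)] dx
=(1/4)[ln|x-9| - ln|x-5|]+C

Answer: (1/4)·ln|(x-9)/(x-5)|+C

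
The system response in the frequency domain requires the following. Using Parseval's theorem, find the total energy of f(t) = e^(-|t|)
Parseval's theorem: E=integral |f(t)|^2 dt=(1/2pi) integral |F(omega)|^2 domega
E=integral_{-inf}^{inf} e^(-2|t|) dt=2*integral_0^inf e^(-2t) dt=2/(2*1)=1/1

Answer: 1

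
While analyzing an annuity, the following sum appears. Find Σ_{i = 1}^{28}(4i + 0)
= 4·Σ i+0·28 = 4·406+0 = 1624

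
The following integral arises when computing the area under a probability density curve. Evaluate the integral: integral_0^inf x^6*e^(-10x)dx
This is a Gamma integral. Substitute u=10x (du=10 dx):
integral_0^inf x^6 * e^(-10x) dx=(1/10^7) integral_0^inf u^6 * e^(-u) du
=Gamma(7)/10^7=6!/10^7=720/10000000

Answer: 9/125000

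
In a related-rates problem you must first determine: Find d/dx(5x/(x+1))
Quotient rule: (f/g)'=(f'g - fg')/g²
f=5x, f'=5
g=x + 1, g'=1

Answer: (5·(x + 1) - 5x)/(x + 1)²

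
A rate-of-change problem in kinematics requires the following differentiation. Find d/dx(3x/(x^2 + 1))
Quotient rule: (f/g)' = (f'g - fg')/g²
f = 3x, f' = 3
g = x^2 + 1, g' = 2x

Answer: (3·(x^2 + 1) - 6x^2)/(x^2 + 1)²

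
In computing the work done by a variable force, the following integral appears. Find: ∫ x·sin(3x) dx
By parts: u=x, dv=sin(3x) dx
du=dx, v=-cos(3x)/3
=-x·cos(3x)/3+sin(3x)/3²+C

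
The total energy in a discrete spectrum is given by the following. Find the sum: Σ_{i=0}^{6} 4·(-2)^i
Geometric series: S=a(1 - r^n)/(1 - r)
a=4, r=-2, n=7
S=4(1+128)/3=172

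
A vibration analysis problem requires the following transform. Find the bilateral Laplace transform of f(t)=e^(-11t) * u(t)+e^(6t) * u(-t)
For e^(-11t) * u(t): L = 1/(s+11), Re(s) > -11
For e^(6t) * u(-t): L = -1/(s-6), Re(s) < 6
Combined: F(s) = 1/(s+11)-1/(s-6), -11 < Re(s) < 6

Answer: 1/(s+11)-1/(s-6), ROC: -11 < Re(s) < 6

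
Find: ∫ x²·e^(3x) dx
Integration by parts twice:
First: u=x², dv=e^(3x) dx => x²e^(3x)/3 - (2/3)∫ xe^(3x) dx
Second (∫ xe^(3x) dx): xe^(3x)/3 - e^(3x)/9
Combining: e^(3x)(x²/3-2x/9+2/27)+C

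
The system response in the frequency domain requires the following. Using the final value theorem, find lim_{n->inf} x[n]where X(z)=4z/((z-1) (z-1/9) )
Final value theorem: lim x[n]=lim_{z->1} (z-1)*X(z)
(z-1)*X(z)=4z/(z-1/9)
As z->1: 4/(1-1/9)=4/(8/9)=9/2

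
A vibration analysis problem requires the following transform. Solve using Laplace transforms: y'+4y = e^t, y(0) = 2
Take L: sY - 2+4Y = 1/(s-1)
Y(s+4) = 1/(s-1)+2
Y = 1/((s-1)(s+4))+2/(s+4)
Partial fractions: 1/((s-1)(s+4)) = (1/5)/(s-1) - (1/5)/(s+4)
So Y = (1/5)/(s-1)+(9/5)/(s+4)
Inverse Laplace transform (L^(-1){1/(s-1)} = e^t, L^(-1){1/(s+4)} = e^(-4t)):

Answer: y(t) = (1/5)·e^t+(9/5)·e^(-4t)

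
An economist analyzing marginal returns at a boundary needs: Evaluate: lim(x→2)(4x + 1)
Polynomial is continuous, so substitute x=2:
4·2+1=9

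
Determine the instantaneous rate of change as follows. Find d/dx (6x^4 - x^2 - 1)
Power rule: d/dx(ax^n)=n·a·x^(n-1)
Term by term: 24·x^3-2·x

Answer: 24x^3-2x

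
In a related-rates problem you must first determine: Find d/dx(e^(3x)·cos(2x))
Product rule: (fg)' = f'g+fg'
f = e^(3x), f' = 3·e^(3x)
g = cos(2x), g' = -2·sin(2x)

Answer: 3·e^(3x)·cos(2x)-2·e^(3x)·sin(2x)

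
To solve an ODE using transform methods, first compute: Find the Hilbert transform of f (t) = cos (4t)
The Hilbert transform shifts each frequency component by -pi/2.
H{cos(wt)}=sin(wt)
With w=4: H{cos(4t)}=sin(4t)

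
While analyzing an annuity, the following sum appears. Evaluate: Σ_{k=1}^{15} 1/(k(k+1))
Partial fractions: 1/(k(k+1))=1/k - 1/(k+1)
Telescoping sum: 1(1-1/16)=1·15/16

Answer: 15/16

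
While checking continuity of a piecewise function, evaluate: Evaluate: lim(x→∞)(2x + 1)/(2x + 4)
Divide numerator and denominator by x:
lim (2+1/x)/(2+4/x)=1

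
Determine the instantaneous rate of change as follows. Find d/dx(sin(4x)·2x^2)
Product rule: (fg)'=f'g+fg'
f=sin(4x), f'=4·cos(4x)
g=2x^2, g'=4x

Answer: 8·cos(4x)·x^2+4·sin(4x)·x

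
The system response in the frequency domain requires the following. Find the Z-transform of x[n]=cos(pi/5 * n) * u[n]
Z{cos(w0*n)*u[n]}=z(z - cos(w0))/(z^2-2z*cos(w0)+1)
With w0=pi/5: X(z)=z(z - cos(pi/5))/(z^2-2z*cos(pi/5)+1)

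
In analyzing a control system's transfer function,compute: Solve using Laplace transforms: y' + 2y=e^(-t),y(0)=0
Take L: sY - 0+2Y = 1/(s+1)
Y(s+2) = 1/(s+1)+0
Y = 1/((s+1)(s+2))+0/(s+2)
Partial fractions: 1/((s+1)(s+2)) = 1/(s+1)-1/(s+2)
So Y = 1/(s+1)-1/(s+2)
Inverse Laplace transform (L^(-1){1/(s+1)} = e^(-t), L^(-1){1/(s+2)} = e^(-2t)):

Answer: y(t) = 1·e^(-t) - e^(-2t)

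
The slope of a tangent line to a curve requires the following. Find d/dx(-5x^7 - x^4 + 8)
Power rule: d/dx(ax^n) = n·a·x^(n-1)
Term by term: -35·x^6 - 4·x^3

Answer: -35x^6 - 4x^3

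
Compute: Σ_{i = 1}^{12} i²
Using formula: Σ i^2 = n(n + 1)(2n + 1)/6 = 12·13·25/6 = 650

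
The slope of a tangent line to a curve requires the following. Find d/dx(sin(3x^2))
Chain rule: d/dx[sin(u)]=cos(u)·u' where u=3x^2
u'=6x

Answer: 6x·cos(3x^2)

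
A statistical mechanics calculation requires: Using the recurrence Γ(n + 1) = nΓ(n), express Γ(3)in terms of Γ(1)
Γ(3) = 2Γ(2) = 2·1Γ(1) = ... = 2!·Γ(1) = 2·Γ(1)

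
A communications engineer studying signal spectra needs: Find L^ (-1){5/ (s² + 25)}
L^(-1){w/(s²+w²)} = sin(wt)
Here w = 5

Answer: sin(5t)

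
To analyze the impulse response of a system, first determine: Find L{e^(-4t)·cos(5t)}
First shifting: L{e^(at)f(t)}=F(s-a)
L{cos(5t)}=s/(s² + 25)
Shift: (s + 4)/((s + 4)² + 25)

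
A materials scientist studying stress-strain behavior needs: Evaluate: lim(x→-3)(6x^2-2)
Polynomial is continuous, so substitute x=-3:
6·(-3)^2 - 2=52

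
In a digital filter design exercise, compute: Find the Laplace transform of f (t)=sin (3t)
L{sin(wt)} = w/(s²+w²)
L{sin(3t)} = 3/(s²+9)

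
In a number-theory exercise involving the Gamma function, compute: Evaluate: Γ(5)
Γ(n)=(n-1)! for positive integers
Γ(5)=4!=24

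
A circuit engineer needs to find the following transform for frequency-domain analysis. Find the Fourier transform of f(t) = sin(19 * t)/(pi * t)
sin(W * t)/(pi * t) = (W/pi) * sinc(W * t/pi) is the impulse response of the ideal low-pass filter with cutoff W (here W = 19).
Its Fourier transform is a rectangular function:
F(omega) = 1 for |omega| < 19, 0 otherwise

Answer: rect(omega/38) [i.e., 1 for |omega| < 19, 0 otherwise]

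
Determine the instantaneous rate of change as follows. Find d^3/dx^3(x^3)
Apply power rule 3 times:
d^1: 3x^2
d^2: 6x
d^3: 6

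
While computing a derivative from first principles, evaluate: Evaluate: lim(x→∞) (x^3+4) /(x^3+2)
Divide numerator and denominator by x^3:
lim (1+4/x^3)/(1+2/x^3)=1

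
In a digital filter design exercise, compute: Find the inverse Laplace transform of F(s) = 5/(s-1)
L^(-1){5/(s-a)} = c·e^(at)
Here a = 1, c = 5

Answer: 5e^(t)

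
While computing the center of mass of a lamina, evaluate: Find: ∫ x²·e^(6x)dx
Integration by parts twice:
First: u = x², dv = e^(6x) dx => x²e^(6x)/6 - (2/6)∫ xe^(6x) dx
Second (∫ xe^(6x) dx): xe^(6x)/6 - e^(6x)/36
Combining: e^(6x)(x²/6 - 2x/36 + 2/216) + C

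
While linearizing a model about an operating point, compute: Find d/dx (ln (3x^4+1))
Chain rule: d/dx[ln(u)]=u'/u where u=3x^4+1
u'=12x^3

Answer: (12x^3)/(3x^4+1)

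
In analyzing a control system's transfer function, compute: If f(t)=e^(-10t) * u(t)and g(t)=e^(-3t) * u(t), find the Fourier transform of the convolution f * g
By the convolution theorem: F{f*g}=F(omega)*G(omega)
F(omega)=1/(10+j*omega), G(omega)=1/(3+j*omega)
F{f*g}=1/((10+j*omega)(3+j*omega))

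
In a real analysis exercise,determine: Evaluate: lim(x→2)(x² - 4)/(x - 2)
Factor: (x² - 4) = (x-2)(x+2)
Cancel (x-2): lim(x→2) (x+2) = 4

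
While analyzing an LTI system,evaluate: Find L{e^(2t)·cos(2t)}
First shifting: L{e^(at)f(t)} = F(s-a)
L{cos(2t)} = s/(s²+4)
Shift: (s-2)/((s-2)²+4)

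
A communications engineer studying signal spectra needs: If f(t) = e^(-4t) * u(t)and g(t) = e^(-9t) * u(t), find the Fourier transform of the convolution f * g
By the convolution theorem: F{f * g} = F(omega) * G(omega)
F(omega) = 1/(4+j * omega), G(omega) = 1/(9+j * omega)
F{f * g} = 1/((4+j * omega)(9+j * omega))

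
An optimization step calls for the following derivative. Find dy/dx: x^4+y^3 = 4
Differentiate: 4x^3+3y^2·(dy/dx) = 0
dy/dx = -4x^3/(3y^2)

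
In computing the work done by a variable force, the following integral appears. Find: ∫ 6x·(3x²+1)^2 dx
Let u=3x²+1, du=6x dx
∫ u^2 du=u^3/3+C

Answer: (3x²+1)^3/3+C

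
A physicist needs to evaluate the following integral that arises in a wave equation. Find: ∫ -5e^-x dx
Since d/dx[e^-x] = - e^-x, we get 5e^-x + C

Answer: 5e^-x + C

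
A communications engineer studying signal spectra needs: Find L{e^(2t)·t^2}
First shifting: L{e^(at)f(t)} = F(s-a)
L{t^2} = 2/s^3
Shift s → s-2: 2/(s-2)^3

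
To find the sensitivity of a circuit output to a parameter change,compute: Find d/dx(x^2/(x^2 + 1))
Quotient rule: (f/g)'=(f'g - fg')/g²
f=x^2, f'=2x
g=x^2+1, g'=2x

Answer: (2x·(x^2+1)-2x^3)/(x^2+1)²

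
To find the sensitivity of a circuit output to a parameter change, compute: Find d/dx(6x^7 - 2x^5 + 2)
Power rule: d/dx(ax^n)=n·a·x^(n-1)
Term by term: 42·x^6 - 10·x^4

Answer: 42x^6 - 10x^4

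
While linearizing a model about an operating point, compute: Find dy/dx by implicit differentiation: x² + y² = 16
Differentiate both sides: 2x + 2y·(dy/dx)=0
Solve: dy/dx=-2x/(2y)=-x/y

Answer: dy/dx=-x/y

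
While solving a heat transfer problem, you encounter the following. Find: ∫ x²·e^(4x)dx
Integration by parts twice:
First: u=x², dv=e^(4x) dx => x²e^(4x)/4 - (2/4)∫ xe^(4x) dx
Second (∫ xe^(4x) dx): xe^(4x)/4 - e^(4x)/16
Combining: e^(4x)(x²/4 - 2x/16 + 2/64) + C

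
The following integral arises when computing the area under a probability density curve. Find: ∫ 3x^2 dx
Using power rule: ∫ 3x^2 dx = 3/3 x^3 + C = x^3 + C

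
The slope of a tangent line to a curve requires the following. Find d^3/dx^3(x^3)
Apply power rule 3 times:
d^1: 3x^2
d^2: 6x
d^3: 6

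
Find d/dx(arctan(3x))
d/dx[arctan(u)]=u'/(1+u²), u=3x, u'=3

Answer: 3/(1+9x²)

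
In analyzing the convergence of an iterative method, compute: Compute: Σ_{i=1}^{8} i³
Using formula: Σ i^3 = [n(n + 1)/2]² = [8·9/2]² = 1296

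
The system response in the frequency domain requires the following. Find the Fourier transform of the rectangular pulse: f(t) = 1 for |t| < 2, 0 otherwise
F(omega) = integral from -2 to 2 of e^(-j * omega * t) dt
= 2 * sin(2 * omega)/omega = 4 * sinc(2 * omega/pi)

Answer: 2 * sin(2 * omega)/omega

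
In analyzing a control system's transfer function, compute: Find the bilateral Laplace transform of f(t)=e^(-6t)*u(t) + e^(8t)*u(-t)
For e^(-6t) * u(t): L = 1/(s+6), Re(s) > -6
For e^(8t) * u(-t): L = -1/(s-8), Re(s) < 8
Combined: F(s) = 1/(s+6)-1/(s-8), -6 < Re(s) < 8

Answer: 1/(s+6)-1/(s-8), ROC: -6 < Re(s) < 8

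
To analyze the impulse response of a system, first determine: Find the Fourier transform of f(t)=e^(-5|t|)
Using the standard pair: F{e^(-a|t|)} = 2a/(a^2+omega^2)
With a = 5: F(omega) = 10/(25+omega^2)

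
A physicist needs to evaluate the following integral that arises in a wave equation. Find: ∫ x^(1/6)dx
Power rule: ∫ x^(1/6) dx = x^(7/6)/(7/6) + C

Answer: (6/7)·x^(7/6) + C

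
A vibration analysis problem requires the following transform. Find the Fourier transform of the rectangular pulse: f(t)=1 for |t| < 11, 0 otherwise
F(omega)=integral from -11 to 11 of e^(-j*omega*t) dt
=2*sin(11*omega)/omega=22*sinc(11*omega/pi)

Answer: 2*sin(11*omega)/omega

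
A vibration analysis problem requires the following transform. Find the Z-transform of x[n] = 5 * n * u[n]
Z{n * u[n]}=z/(z-1)^2
By linearity: Z{5 * n * u[n]}=5z/(z-1)^2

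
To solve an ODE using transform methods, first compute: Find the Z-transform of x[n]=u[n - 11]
Using the time-shift property: Z{u[n-11]} = z^(-11) * z/(z-1)
= z^(-10)/(z-1)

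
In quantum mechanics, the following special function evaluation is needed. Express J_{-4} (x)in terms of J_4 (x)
For integer n: J_{-n}(x) = (-1)^n J_n(x)
With n = 4: J_{-4}(x) = (-1)^4 J_4(x) = J_4(x)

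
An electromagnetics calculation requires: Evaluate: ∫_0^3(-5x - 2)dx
Step 1: Find antiderivative F(x)=(-5/2)x^2 - 2x
Step 2: F(3) - F(0)=-57/2 - (0)=-57/2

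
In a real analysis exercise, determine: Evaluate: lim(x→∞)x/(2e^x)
Apply L'Hôpital 1 times (∞/∞ each time):
Eventually get 1!/(2e^x) → 0

Answer: 0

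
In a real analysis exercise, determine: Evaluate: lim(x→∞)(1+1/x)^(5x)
Rewrite as [(1+1/x)^x]^5.
lim(1+1/x)^x = e^1, so limit = (e^1)^5 = e^5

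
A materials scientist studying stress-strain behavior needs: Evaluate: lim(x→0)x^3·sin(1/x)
Squeeze theorem: -|x^3| ≤ x^3·sin(1/x) ≤ |x^3|
Since x^3 → 0 as x → 0, by squeeze theorem the limit is 0

Answer: 0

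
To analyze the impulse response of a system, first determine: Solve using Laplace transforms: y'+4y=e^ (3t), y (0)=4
Take L: sY - 4+4Y=1/(s-3)
Y(s+4)=1/(s-3)+4
Y=1/((s-3)(s+4))+4/(s+4)
Partial fractions: 1/((s-3)(s+4))=(1/7)/(s-3) - (1/7)/(s+4)
So Y=(1/7)/(s-3)+(27/7)/(s+4)
Inverse Laplace transform (L^(-1){1/(s-3)}=e^(3t), L^(-1){1/(s+4)}=e^(-4t)):

Answer: y(t)=(1/7)·e^(3t)+(27/7)·e^(-4t)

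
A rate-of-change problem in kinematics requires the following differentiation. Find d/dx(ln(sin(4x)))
Chain rule: d/dx[ln(u)]=u'/u where u=sin(4x)
u'=4cos(4x)

Answer: (4cos(4x))/(sin(4x))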